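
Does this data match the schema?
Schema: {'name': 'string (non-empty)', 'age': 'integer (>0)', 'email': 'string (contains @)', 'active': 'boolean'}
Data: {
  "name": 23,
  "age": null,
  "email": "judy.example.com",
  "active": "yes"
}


Validating each field against schema:
  name: FAIL (23 is not a string)
  age: FAIL (null is not an integer)
  email: FAIL ("judy.example.com" does not contain @)
  active: FAIL ("yes" is not a boolean)

Result: INVALID (4 errors: name, age, email, active)

INVALID (4 errors: name, age, email, active)


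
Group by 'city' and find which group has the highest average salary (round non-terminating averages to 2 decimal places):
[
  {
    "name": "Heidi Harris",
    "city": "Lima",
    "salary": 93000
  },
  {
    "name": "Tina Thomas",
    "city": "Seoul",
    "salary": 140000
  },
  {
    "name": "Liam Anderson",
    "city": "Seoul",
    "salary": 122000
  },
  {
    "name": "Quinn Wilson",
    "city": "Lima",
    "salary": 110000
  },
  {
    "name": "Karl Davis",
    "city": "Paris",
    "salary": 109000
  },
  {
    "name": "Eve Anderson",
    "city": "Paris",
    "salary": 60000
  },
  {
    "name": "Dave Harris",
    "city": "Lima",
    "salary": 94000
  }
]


Group by: city

Groups:
  Lima: 3 people, avg salary = 297000/3 = $99000
  Paris: 2 people, avg salary = 169000/2 = $84500
  Seoul: 2 people, avg salary = 262000/2 = $131000

Highest average salary: Seoul ($131000)

Seoul ($131000)


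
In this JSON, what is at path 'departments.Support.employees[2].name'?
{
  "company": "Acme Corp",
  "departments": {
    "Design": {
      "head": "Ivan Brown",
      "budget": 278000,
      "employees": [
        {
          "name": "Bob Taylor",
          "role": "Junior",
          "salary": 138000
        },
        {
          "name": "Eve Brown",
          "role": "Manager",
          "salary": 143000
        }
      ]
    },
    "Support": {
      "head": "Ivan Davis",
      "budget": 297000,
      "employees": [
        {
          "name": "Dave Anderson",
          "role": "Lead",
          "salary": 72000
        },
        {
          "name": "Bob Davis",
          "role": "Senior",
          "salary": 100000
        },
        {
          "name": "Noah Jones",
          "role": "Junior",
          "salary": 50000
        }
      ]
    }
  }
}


Path: departments.Support.employees[2].name

Navigate:
  -> departments
  -> Support
  -> employees[2].name = 'Noah Jones'

Noah Jones


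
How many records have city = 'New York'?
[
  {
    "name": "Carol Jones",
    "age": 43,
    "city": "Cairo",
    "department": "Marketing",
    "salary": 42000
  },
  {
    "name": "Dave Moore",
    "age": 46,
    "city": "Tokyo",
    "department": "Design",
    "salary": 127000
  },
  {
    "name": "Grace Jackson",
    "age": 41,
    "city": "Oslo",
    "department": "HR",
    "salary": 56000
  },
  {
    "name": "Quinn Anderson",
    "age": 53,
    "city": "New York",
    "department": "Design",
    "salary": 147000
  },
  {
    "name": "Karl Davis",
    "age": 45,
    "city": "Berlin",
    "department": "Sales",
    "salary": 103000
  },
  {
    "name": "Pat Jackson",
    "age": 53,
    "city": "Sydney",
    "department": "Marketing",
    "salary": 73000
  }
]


Data: 6 records
Condition: city = 'New York'

Checking each record:
  Carol Jones: Cairo
  Dave Moore: Tokyo
  Grace Jackson: Oslo
  Quinn Anderson: New York MATCH
  Karl Davis: Berlin
  Pat Jackson: Sydney

Count: 1

1


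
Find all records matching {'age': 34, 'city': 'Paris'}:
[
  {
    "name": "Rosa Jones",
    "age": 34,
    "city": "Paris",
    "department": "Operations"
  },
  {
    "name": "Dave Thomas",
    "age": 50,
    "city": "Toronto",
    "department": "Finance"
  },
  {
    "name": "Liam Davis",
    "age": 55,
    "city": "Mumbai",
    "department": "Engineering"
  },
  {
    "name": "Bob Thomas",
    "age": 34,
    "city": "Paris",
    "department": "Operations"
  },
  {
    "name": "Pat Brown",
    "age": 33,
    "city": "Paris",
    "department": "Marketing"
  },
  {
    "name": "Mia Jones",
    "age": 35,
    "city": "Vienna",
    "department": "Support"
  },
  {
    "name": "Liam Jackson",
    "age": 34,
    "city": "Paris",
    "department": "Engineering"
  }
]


Search criteria: {'age': 34, 'city': 'Paris'}

Checking 7 records:
  Rosa Jones: {age: 34, city: Paris} <-- MATCH
  Dave Thomas: {age: 50, city: Toronto}
  Liam Davis: {age: 55, city: Mumbai}
  Bob Thomas: {age: 34, city: Paris} <-- MATCH
  Pat Brown: {age: 33, city: Paris}
  Mia Jones: {age: 35, city: Vienna}
  Liam Jackson: {age: 34, city: Paris} <-- MATCH

Matches: ["Rosa Jones", "Bob Thomas", "Liam Jackson"]

["Rosa Jones", "Bob Thomas", "Liam Jackson"]


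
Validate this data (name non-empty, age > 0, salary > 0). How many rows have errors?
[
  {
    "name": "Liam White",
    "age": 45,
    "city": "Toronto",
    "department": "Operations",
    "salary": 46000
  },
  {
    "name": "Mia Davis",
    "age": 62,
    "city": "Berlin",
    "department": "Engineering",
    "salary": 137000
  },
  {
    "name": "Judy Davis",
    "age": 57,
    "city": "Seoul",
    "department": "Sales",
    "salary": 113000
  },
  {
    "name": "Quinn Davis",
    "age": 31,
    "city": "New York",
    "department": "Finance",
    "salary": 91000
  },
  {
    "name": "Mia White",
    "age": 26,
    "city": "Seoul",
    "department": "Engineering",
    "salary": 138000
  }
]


Validating 5 records:
Rules: name non-empty, age > 0, salary > 0

  Row 1 (Liam White): OK
  Row 2 (Mia Davis): OK
  Row 3 (Judy Davis): OK
  Row 4 (Quinn Davis): OK
  Row 5 (Mia White): OK

Total errors: 0

0 errors


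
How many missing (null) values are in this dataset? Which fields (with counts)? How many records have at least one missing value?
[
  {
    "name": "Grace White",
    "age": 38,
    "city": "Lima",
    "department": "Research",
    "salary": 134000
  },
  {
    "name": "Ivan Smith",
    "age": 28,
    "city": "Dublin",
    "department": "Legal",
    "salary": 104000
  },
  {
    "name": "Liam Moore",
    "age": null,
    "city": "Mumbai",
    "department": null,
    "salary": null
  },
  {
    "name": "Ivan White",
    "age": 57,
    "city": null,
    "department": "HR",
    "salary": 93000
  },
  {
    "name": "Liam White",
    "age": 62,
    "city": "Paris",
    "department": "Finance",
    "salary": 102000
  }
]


Checking for missing (null) values in 5 records:

  Grace White: complete
  Ivan Smith: complete
  Liam Moore: age, department, salary
  Ivan White: city
  Liam White: complete

Per field:
  name: 0 missing
  age: 1 missing
  city: 1 missing
  department: 1 missing
  salary: 1 missing

Total missing values: 4
Records with any missing: 2

4 missing values (age: 1, city: 1, department: 1, salary: 1); 2 incomplete records


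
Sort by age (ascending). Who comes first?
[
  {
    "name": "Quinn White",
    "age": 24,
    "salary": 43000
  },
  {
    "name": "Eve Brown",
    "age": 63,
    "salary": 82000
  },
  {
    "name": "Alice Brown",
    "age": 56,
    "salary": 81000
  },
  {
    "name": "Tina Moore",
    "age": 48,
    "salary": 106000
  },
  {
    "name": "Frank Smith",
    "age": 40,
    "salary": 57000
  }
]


Sort by: age (ascending)

Sorted order:
  1. Quinn White (age = 24)
  2. Frank Smith (age = 40)
  3. Tina Moore (age = 48)
  4. Alice Brown (age = 56)
  5. Eve Brown (age = 63)

First: Quinn White

Quinn White


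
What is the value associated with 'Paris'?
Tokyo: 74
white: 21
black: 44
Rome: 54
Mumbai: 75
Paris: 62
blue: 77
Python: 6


Looking up key 'Paris'
Value: 62

62


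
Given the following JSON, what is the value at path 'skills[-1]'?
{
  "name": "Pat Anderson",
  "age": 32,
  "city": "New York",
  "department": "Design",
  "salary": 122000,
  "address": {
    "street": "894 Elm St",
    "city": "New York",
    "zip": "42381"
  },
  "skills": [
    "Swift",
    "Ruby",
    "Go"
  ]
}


Query: skills[-1]
Path: skills -> last element
Value: Go

Go


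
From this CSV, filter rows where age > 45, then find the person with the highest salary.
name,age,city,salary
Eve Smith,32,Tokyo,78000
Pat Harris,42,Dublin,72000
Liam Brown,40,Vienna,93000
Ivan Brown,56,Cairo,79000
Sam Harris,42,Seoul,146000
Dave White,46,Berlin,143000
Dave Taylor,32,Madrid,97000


Filter: age > 45
Sort by: salary (descending)

Filtered records (2):
  Dave White, age 46, salary $143000
  Ivan Brown, age 56, salary $79000

Highest salary: Dave White ($143000)

Dave White


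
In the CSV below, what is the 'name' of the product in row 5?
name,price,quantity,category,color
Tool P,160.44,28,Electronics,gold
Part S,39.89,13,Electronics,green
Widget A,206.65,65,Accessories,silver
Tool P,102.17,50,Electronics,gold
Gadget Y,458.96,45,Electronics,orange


Query: Row 5 ('Gadget Y'), column 'name'
Value: Gadget Y

Gadget Y


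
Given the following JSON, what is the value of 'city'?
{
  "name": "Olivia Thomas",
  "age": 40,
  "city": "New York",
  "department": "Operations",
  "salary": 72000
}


Looking up field 'city'
Value: New York

New York


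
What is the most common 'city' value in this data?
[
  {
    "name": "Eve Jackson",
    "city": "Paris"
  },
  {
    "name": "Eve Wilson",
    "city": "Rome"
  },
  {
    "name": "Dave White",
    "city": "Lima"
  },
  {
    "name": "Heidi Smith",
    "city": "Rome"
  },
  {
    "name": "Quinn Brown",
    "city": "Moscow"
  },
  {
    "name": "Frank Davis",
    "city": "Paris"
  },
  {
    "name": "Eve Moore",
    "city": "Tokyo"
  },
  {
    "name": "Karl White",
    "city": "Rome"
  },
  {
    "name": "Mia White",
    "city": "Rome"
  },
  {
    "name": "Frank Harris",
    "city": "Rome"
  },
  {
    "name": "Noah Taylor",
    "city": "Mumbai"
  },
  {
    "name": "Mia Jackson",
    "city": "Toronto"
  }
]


Counting 'city' values across 12 records:

  Rome: 5 #####
  Paris: 2 ##
  Lima: 1 #
  Moscow: 1 #
  Tokyo: 1 #
  Mumbai: 1 #
  Toronto: 1 #

Most common: Rome (5 times)

Rome (5 times)


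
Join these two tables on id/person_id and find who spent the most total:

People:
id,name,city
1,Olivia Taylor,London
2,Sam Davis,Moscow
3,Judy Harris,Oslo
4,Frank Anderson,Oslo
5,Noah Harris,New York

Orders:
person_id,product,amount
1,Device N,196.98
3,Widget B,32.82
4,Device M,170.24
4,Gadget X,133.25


Join on: people.id = orders.person_id

Joined rows:
  Olivia Taylor (London) bought Device N for $196.98
  Judy Harris (Oslo) bought Widget B for $32.82
  Frank Anderson (Oslo) bought Device M for $170.24
  Frank Anderson (Oslo) bought Gadget X for $133.25

Total per person:
  Frank Anderson: $303.49
  Olivia Taylor: $196.98
  Judy Harris: $32.82

Top spender: Frank Anderson ($303.49)

Frank Anderson ($303.49)


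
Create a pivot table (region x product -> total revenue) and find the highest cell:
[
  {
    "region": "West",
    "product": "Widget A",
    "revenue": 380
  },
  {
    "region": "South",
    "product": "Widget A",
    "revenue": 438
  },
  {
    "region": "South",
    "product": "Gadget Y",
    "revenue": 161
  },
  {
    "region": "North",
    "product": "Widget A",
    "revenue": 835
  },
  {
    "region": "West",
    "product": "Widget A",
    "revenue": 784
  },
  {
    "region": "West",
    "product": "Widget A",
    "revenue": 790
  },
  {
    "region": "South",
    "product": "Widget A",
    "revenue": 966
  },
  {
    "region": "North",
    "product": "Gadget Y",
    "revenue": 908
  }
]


Pivot: region (rows) x product (columns) -> total revenue

     Gadget Y      Widget A    
North          908           835  
South          161          1404  
West             0          1954  

Highest: West / Widget A = $1954

West / Widget A = $1954


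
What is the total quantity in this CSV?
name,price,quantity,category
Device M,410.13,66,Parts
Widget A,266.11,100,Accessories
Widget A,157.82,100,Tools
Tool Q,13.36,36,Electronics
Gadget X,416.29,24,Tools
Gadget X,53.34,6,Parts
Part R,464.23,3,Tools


Computing total quantity:
Values: [66, 100, 100, 36, 24, 6, 3]
Sum = 335

335


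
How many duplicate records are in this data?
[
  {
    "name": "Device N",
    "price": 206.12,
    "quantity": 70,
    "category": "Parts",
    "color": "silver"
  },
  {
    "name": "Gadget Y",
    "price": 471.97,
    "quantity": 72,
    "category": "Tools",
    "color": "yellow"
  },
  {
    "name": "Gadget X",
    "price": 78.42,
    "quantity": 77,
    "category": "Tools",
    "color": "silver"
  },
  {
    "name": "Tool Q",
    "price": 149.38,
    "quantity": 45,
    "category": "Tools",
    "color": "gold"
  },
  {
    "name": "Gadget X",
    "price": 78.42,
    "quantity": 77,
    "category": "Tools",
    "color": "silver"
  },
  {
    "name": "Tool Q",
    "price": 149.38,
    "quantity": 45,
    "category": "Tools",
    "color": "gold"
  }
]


Checking 6 records for duplicates:

  Row 1: Device N ($206.12, qty 70)
  Row 2: Gadget Y ($471.97, qty 72)
  Row 3: Gadget X ($78.42, qty 77)
  Row 4: Tool Q ($149.38, qty 45)
  Row 5: Gadget X ($78.42, qty 77) <-- DUPLICATE
  Row 6: Tool Q ($149.38, qty 45) <-- DUPLICATE

Duplicates found: 2
Unique records: 4

2 duplicates, 4 unique


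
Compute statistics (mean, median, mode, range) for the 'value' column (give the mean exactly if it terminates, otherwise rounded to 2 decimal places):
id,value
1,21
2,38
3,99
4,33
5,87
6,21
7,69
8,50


Data: [21, 38, 99, 33, 87, 21, 69, 50]
Count: 8
Sum: 418
Mean: 418/8 = 52.25
Sorted: [21, 21, 33, 38, 50, 69, 87, 99]
Median: 44.0
Mode: 21 (2 times)
Range: 99 - 21 = 78
Min: 21, Max: 99

mean=52.25, median=44.0, mode=21, range=78


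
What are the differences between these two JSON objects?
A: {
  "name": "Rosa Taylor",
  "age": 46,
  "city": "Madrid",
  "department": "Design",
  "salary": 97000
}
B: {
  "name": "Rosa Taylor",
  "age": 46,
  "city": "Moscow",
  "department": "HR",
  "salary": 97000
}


Comparing each field (in key order):
  name: same
  age: same
  city: DIFFERENT
  department: DIFFERENT
  salary: same
Differences:
  city: Madrid -> Moscow
  department: Design -> HR

2 field(s) changed

2 changes: city, department


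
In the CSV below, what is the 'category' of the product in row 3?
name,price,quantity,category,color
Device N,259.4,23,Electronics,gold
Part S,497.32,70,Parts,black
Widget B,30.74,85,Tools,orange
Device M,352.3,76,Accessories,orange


Query: Row 3 ('Widget B'), column 'category'
Value: Tools

Tools


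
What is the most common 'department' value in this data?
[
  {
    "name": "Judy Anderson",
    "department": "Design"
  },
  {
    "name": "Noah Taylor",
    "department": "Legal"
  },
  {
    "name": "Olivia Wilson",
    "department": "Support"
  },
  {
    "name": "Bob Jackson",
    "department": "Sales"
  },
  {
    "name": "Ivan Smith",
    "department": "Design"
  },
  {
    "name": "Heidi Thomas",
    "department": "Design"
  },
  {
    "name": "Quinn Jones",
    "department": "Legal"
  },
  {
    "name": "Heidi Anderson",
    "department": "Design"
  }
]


Counting 'department' values across 8 records:

  Design: 4 ####
  Legal: 2 ##
  Support: 1 #
  Sales: 1 #

Most common: Design (4 times)

Design (4 times)


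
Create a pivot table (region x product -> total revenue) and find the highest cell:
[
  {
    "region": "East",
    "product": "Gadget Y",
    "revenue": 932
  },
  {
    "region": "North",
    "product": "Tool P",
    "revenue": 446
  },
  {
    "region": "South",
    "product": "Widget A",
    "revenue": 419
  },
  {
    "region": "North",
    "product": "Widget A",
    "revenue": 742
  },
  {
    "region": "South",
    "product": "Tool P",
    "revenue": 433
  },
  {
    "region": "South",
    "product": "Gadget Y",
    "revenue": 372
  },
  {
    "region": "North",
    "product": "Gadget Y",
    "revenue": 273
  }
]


Pivot: region (rows) x product (columns) -> total revenue

     Gadget Y      Tool P        Widget A    
East           932             0             0  
North          273           446           742  
South          372           433           419  

Highest: East / Gadget Y = $932

East / Gadget Y = $932


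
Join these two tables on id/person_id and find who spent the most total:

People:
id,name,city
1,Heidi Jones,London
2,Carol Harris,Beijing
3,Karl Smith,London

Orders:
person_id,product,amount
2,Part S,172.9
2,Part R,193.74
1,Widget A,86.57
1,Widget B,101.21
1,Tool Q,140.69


Join on: people.id = orders.person_id

Joined rows:
  Carol Harris (Beijing) bought Part S for $172.9
  Carol Harris (Beijing) bought Part R for $193.74
  Heidi Jones (London) bought Widget A for $86.57
  Heidi Jones (London) bought Widget B for $101.21
  Heidi Jones (London) bought Tool Q for $140.69

Total per person:
  Carol Harris: $366.64
  Heidi Jones: $328.47

Top spender: Carol Harris ($366.64)

Carol Harris ($366.64)


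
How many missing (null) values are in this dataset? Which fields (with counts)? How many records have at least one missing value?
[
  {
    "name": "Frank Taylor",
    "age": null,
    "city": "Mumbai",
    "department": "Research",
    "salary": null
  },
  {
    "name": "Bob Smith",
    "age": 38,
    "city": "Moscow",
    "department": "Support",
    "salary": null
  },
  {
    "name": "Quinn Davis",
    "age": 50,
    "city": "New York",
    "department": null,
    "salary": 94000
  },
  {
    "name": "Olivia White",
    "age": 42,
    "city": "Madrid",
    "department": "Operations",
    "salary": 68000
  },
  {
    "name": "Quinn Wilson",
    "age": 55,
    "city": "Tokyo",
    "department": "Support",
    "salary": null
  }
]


Checking for missing (null) values in 5 records:

  Frank Taylor: age, salary
  Bob Smith: salary
  Quinn Davis: department
  Olivia White: complete
  Quinn Wilson: salary

Per field:
  name: 0 missing
  age: 1 missing
  city: 0 missing
  department: 1 missing
  salary: 3 missing

Total missing values: 5
Records with any missing: 4

5 missing values (age: 1, department: 1, salary: 3); 4 incomplete records


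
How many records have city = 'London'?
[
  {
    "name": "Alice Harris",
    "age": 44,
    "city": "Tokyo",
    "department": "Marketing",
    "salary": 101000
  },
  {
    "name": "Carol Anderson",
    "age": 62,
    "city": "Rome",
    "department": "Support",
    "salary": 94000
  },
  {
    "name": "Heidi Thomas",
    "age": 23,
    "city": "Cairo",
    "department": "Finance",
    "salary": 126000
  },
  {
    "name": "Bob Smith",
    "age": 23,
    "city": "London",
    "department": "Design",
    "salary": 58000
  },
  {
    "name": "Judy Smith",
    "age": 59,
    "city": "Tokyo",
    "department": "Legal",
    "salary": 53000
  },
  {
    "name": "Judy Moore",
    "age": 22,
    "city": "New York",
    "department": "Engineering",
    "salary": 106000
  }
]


Data: 6 records
Condition: city = 'London'

Checking each record:
  Alice Harris: Tokyo
  Carol Anderson: Rome
  Heidi Thomas: Cairo
  Bob Smith: London MATCH
  Judy Smith: Tokyo
  Judy Moore: New York

Count: 1

1


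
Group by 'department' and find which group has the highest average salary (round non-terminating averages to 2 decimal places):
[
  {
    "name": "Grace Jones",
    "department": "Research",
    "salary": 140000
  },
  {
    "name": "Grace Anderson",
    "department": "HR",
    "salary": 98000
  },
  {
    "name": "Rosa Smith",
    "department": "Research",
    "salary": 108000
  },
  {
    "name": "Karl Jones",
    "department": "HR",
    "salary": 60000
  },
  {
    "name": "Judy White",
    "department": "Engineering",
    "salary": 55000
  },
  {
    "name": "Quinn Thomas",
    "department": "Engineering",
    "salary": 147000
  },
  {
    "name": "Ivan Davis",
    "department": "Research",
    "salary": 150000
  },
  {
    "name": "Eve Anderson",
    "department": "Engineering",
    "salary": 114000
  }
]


Group by: department

Groups:
  Engineering: 3 people, avg salary = 316000/3 ≈ $105333.33
  HR: 2 people, avg salary = 158000/2 = $79000
  Research: 3 people, avg salary = 398000/3 ≈ $132666.67

Highest average salary: Research (≈$132666.67)

Research (≈$132666.67)


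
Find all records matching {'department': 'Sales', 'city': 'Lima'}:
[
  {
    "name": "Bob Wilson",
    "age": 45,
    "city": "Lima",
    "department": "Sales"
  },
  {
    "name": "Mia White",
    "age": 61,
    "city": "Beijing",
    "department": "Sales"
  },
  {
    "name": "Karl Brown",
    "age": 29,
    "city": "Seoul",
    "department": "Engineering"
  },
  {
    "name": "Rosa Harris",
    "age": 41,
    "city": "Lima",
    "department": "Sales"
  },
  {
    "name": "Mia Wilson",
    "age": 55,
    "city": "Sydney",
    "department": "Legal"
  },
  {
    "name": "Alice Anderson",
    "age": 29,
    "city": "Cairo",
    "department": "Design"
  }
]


Search criteria: {'department': 'Sales', 'city': 'Lima'}

Checking 6 records:
  Bob Wilson: {department: Sales, city: Lima} <-- MATCH
  Mia White: {department: Sales, city: Beijing}
  Karl Brown: {department: Engineering, city: Seoul}
  Rosa Harris: {department: Sales, city: Lima} <-- MATCH
  Mia Wilson: {department: Legal, city: Sydney}
  Alice Anderson: {department: Design, city: Cairo}

Matches: ["Bob Wilson", "Rosa Harris"]

["Bob Wilson", "Rosa Harris"]


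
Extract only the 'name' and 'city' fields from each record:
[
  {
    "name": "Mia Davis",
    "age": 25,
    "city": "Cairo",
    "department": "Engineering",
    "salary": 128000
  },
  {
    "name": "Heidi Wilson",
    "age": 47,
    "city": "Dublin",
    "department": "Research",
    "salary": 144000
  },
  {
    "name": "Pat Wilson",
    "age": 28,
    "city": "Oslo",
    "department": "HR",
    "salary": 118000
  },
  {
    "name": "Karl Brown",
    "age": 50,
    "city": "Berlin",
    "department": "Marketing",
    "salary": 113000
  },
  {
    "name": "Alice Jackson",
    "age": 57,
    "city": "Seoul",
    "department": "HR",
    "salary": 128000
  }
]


Original: 5 records with fields: name, age, city, department, salary
Keep: ['name', 'city']
Drop: ['age', 'department', 'salary']
Result: 5 records, 2 fields each

[
  {
    "name": "Mia Davis",
    "city": "Cairo"
  },
  {
    "name": "Heidi Wilson",
    "city": "Dublin"
  },
  {
    "name": "Pat Wilson",
    "city": "Oslo"
  },
  {
    "name": "Karl Brown",
    "city": "Berlin"
  },
  {
    "name": "Alice Jackson",
    "city": "Seoul"
  }
]


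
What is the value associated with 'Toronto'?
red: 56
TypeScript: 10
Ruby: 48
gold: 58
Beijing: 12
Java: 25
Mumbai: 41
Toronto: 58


Looking up key 'Toronto'
Value: 58

58


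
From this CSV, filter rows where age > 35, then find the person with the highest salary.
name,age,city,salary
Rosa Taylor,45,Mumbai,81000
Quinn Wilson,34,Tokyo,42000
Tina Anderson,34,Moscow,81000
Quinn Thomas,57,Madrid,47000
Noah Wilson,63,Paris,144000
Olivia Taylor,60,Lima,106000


Filter: age > 35
Sort by: salary (descending)

Filtered records (4):
  Noah Wilson, age 63, salary $144000
  Olivia Taylor, age 60, salary $106000
  Rosa Taylor, age 45, salary $81000
  Quinn Thomas, age 57, salary $47000

Highest salary: Noah Wilson ($144000)

Noah Wilson


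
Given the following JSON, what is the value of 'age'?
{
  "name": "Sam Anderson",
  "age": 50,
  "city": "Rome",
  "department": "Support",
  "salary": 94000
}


Looking up field 'age'
Value: 50

50


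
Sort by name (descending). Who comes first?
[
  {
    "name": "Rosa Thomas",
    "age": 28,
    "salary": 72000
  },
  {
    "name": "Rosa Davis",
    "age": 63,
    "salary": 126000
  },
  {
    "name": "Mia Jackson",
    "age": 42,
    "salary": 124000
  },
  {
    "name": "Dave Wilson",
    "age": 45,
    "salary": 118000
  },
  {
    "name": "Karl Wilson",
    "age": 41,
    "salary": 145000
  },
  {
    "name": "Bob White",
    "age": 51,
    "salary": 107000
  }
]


Sort by: name (descending)

Sorted order:
  1. Rosa Thomas (name = Rosa Thomas)
  2. Rosa Davis (name = Rosa Davis)
  3. Mia Jackson (name = Mia Jackson)
  4. Karl Wilson (name = Karl Wilson)
  5. Dave Wilson (name = Dave Wilson)
  6. Bob White (name = Bob White)

First: Rosa Thomas

Rosa Thomas


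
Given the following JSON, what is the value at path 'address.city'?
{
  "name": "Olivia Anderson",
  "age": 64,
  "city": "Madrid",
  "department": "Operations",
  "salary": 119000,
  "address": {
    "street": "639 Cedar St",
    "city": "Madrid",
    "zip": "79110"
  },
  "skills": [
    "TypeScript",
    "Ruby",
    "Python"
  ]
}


Query: address.city
Path: address -> city
Value: Madrid

Madrid


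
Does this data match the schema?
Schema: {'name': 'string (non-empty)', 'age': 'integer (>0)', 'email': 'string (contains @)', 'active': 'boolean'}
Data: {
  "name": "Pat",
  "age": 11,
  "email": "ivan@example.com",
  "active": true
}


Validating each field against schema:
  name: OK (non-empty string)
  age: OK (positive integer)
  email: OK (string with @)
  active: OK (boolean)

Result: VALID

VALID


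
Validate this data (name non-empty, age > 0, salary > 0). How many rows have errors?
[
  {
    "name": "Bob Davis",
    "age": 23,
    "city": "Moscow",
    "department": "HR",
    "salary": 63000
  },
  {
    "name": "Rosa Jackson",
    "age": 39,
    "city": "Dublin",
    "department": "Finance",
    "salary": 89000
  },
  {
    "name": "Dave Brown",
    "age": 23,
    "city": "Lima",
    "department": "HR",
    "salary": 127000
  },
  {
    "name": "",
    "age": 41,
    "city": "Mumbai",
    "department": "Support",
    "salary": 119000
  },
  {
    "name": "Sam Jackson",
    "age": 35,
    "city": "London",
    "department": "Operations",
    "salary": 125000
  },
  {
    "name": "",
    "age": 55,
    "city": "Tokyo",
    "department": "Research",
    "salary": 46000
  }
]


Validating 6 records:
Rules: name non-empty, age > 0, salary > 0

  Row 1 (Bob Davis): OK
  Row 2 (Rosa Jackson): OK
  Row 3 (Dave Brown): OK
  Row 4 (???): empty name
  Row 5 (Sam Jackson): OK
  Row 6 (???): empty name

Total errors: 2

2 errors


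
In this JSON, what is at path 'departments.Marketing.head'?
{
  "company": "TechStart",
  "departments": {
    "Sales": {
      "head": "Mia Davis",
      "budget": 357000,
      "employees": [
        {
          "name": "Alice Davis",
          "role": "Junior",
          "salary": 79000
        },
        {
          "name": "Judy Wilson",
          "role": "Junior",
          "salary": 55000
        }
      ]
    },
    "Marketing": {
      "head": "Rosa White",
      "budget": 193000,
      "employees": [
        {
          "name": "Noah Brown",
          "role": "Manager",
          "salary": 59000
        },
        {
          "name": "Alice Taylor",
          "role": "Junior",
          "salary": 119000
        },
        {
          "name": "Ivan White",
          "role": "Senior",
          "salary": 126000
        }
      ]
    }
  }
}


Path: departments.Marketing.head

Navigate:
  -> departments
  -> Marketing
  -> head = 'Rosa White'

Rosa White


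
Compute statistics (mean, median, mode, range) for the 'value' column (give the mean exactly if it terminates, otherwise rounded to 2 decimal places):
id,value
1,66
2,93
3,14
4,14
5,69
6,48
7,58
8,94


Data: [66, 93, 14, 14, 69, 48, 58, 94]
Count: 8
Sum: 456
Mean: 456/8 = 57
Sorted: [14, 14, 48, 58, 66, 69, 93, 94]
Median: 62.0
Mode: 14 (2 times)
Range: 94 - 14 = 80
Min: 14, Max: 94

mean=57, median=62.0, mode=14, range=80


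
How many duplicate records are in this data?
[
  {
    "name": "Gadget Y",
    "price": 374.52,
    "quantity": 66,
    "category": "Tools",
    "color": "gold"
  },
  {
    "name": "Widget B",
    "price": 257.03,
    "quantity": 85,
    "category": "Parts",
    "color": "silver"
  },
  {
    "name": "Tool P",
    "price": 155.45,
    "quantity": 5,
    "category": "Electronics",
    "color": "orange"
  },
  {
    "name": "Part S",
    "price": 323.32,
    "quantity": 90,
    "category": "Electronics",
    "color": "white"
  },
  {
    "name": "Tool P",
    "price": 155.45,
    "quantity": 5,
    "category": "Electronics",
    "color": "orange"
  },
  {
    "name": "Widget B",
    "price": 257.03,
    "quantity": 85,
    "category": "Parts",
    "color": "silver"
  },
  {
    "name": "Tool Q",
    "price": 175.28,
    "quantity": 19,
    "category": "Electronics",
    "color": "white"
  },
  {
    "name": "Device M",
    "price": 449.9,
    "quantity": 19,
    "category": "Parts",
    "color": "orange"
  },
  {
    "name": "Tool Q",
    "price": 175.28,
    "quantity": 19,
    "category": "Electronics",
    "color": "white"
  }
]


Checking 9 records for duplicates:

  Row 1: Gadget Y ($374.52, qty 66)
  Row 2: Widget B ($257.03, qty 85)
  Row 3: Tool P ($155.45, qty 5)
  Row 4: Part S ($323.32, qty 90)
  Row 5: Tool P ($155.45, qty 5) <-- DUPLICATE
  Row 6: Widget B ($257.03, qty 85) <-- DUPLICATE
  Row 7: Tool Q ($175.28, qty 19)
  Row 8: Device M ($449.9, qty 19)
  Row 9: Tool Q ($175.28, qty 19) <-- DUPLICATE

Duplicates found: 3
Unique records: 6

3 duplicates, 6 unique


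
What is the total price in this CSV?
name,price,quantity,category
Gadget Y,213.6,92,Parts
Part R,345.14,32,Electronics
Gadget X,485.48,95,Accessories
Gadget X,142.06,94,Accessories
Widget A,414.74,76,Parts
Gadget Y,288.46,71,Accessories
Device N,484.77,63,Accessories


Computing total price:
Values: [213.6, 345.14, 485.48, 142.06, 414.74, 288.46, 484.77]
Sum = 2374.25

2374.25


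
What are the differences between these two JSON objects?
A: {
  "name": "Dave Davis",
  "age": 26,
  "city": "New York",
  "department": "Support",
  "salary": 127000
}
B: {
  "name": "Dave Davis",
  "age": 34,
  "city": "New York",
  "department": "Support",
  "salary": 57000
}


Comparing each field (in key order):
  name: same
  age: DIFFERENT
  city: same
  department: same
  salary: DIFFERENT
Differences:
  age: 26 -> 34
  salary: 127000 -> 57000

2 field(s) changed

2 changes: age, salary


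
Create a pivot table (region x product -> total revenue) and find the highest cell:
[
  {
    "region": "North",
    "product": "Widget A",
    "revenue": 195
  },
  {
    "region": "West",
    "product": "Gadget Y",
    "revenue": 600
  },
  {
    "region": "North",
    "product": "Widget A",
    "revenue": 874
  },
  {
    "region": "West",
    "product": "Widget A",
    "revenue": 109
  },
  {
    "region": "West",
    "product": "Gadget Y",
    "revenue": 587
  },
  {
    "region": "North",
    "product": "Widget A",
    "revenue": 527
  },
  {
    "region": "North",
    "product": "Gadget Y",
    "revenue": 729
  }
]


Pivot: region (rows) x product (columns) -> total revenue

     Gadget Y      Widget A    
North          729          1596  
West          1187           109  

Highest: North / Widget A = $1596

North / Widget A = $1596


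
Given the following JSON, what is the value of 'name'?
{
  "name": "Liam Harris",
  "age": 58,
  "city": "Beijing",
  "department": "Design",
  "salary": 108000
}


Looking up field 'name'
Value: Liam Harris

Liam Harris


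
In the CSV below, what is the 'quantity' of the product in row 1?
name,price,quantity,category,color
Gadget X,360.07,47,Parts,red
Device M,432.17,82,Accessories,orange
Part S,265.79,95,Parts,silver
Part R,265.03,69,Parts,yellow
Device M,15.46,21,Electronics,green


Query: Row 1 ('Gadget X'), column 'quantity'
Value: 47

47


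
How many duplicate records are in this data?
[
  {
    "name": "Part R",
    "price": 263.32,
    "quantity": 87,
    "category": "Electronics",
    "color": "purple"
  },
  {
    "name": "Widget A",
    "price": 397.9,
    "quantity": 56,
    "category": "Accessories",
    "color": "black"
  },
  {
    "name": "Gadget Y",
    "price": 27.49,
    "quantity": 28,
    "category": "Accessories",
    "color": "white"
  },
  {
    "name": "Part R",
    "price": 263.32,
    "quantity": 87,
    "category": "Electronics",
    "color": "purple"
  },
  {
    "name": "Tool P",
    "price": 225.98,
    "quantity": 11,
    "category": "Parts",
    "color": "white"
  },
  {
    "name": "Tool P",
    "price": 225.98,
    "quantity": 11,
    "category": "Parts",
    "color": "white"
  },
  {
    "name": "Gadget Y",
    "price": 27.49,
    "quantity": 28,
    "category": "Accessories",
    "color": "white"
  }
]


Checking 7 records for duplicates:

  Row 1: Part R ($263.32, qty 87)
  Row 2: Widget A ($397.9, qty 56)
  Row 3: Gadget Y ($27.49, qty 28)
  Row 4: Part R ($263.32, qty 87) <-- DUPLICATE
  Row 5: Tool P ($225.98, qty 11)
  Row 6: Tool P ($225.98, qty 11) <-- DUPLICATE
  Row 7: Gadget Y ($27.49, qty 28) <-- DUPLICATE

Duplicates found: 3
Unique records: 4

3 duplicates, 4 unique


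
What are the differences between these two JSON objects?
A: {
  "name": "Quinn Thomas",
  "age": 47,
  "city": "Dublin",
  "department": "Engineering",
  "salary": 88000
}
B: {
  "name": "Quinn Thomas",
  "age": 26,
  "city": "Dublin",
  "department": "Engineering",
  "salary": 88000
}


Comparing each field (in key order):
  name: same
  age: DIFFERENT
  city: same
  department: same
  salary: same
Differences:
  age: 47 -> 26

1 field(s) changed

1 change: age


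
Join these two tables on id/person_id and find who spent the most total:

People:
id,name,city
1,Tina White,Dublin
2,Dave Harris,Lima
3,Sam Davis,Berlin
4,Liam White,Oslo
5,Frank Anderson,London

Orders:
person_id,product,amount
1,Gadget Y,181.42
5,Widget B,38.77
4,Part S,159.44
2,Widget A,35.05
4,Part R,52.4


Join on: people.id = orders.person_id

Joined rows:
  Tina White (Dublin) bought Gadget Y for $181.42
  Frank Anderson (London) bought Widget B for $38.77
  Liam White (Oslo) bought Part S for $159.44
  Dave Harris (Lima) bought Widget A for $35.05
  Liam White (Oslo) bought Part R for $52.4

Total per person:
  Liam White: $211.84
  Tina White: $181.42
  Frank Anderson: $38.77
  Dave Harris: $35.05

Top spender: Liam White ($211.84)

Liam White ($211.84)


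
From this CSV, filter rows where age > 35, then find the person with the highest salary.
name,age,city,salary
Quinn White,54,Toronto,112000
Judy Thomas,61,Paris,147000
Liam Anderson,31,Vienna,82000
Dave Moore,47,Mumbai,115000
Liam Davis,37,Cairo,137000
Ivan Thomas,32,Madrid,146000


Filter: age > 35
Sort by: salary (descending)

Filtered records (4):
  Judy Thomas, age 61, salary $147000
  Liam Davis, age 37, salary $137000
  Dave Moore, age 47, salary $115000
  Quinn White, age 54, salary $112000

Highest salary: Judy Thomas ($147000)

Judy Thomas


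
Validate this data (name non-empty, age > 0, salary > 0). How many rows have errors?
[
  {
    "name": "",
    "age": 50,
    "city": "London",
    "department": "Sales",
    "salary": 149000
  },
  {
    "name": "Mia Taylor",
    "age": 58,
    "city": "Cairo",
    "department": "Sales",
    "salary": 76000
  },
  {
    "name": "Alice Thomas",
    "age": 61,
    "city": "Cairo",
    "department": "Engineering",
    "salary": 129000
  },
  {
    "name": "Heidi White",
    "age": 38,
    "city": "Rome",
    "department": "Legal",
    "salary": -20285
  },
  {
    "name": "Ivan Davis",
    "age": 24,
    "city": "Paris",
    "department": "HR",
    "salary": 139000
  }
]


Validating 5 records:
Rules: name non-empty, age > 0, salary > 0

  Row 1 (???): empty name
  Row 2 (Mia Taylor): OK
  Row 3 (Alice Thomas): OK
  Row 4 (Heidi White): negative salary: -20285
  Row 5 (Ivan Davis): OK

Total errors: 2

2 errors


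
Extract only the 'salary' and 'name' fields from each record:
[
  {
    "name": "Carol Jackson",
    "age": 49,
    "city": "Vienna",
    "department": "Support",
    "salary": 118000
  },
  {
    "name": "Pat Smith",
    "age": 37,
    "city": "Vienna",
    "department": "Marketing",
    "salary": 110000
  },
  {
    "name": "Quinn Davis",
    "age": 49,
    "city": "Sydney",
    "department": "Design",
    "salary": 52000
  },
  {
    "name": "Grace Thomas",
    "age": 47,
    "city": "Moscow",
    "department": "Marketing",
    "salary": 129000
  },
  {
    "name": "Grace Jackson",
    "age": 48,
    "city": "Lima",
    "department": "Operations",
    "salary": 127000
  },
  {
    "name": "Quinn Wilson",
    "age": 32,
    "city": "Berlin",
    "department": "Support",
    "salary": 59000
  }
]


Original: 6 records with fields: name, age, city, department, salary
Keep: ['salary', 'name']
Drop: ['age', 'city', 'department']
Result: 6 records, 2 fields each

[
  {
    "salary": 118000,
    "name": "Carol Jackson"
  },
  {
    "salary": 110000,
    "name": "Pat Smith"
  },
  {
    "salary": 52000,
    "name": "Quinn Davis"
  },
  {
    "salary": 129000,
    "name": "Grace Thomas"
  },
  {
    "salary": 127000,
    "name": "Grace Jackson"
  },
  {
    "salary": 59000,
    "name": "Quinn Wilson"
  }
]


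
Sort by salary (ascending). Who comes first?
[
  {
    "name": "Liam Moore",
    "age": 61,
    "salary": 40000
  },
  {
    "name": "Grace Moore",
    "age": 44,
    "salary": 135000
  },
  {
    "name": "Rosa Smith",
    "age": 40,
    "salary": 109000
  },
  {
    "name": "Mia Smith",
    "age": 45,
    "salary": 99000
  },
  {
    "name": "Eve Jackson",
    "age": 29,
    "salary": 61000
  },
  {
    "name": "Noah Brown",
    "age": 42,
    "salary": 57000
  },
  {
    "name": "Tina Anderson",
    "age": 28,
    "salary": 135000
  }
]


Sort by: salary (ascending)

Sorted order:
  1. Liam Moore (salary = 40000)
  2. Noah Brown (salary = 57000)
  3. Eve Jackson (salary = 61000)
  4. Mia Smith (salary = 99000)
  5. Rosa Smith (salary = 109000)
  6. Grace Moore (salary = 135000)
  7. Tina Anderson (salary = 135000)

First: Liam Moore

Liam Moore


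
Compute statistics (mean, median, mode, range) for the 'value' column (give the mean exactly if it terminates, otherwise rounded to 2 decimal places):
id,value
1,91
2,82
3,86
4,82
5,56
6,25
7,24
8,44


Data: [91, 82, 86, 82, 56, 25, 24, 44]
Count: 8
Sum: 490
Mean: 490/8 = 61.25
Sorted: [24, 25, 44, 56, 82, 82, 86, 91]
Median: 69.0
Mode: 82 (2 times)
Range: 91 - 24 = 67
Min: 24, Max: 91

mean=61.25, median=69.0, mode=82, range=67


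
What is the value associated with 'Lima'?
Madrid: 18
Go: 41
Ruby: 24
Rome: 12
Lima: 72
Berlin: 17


Looking up key 'Lima'
Value: 72

72


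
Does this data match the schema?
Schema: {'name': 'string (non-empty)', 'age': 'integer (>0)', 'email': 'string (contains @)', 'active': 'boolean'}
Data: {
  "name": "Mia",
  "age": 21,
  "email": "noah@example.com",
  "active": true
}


Validating each field against schema:
  name: OK (non-empty string)
  age: OK (positive integer)
  email: OK (string with @)
  active: OK (boolean)

Result: VALID

VALID


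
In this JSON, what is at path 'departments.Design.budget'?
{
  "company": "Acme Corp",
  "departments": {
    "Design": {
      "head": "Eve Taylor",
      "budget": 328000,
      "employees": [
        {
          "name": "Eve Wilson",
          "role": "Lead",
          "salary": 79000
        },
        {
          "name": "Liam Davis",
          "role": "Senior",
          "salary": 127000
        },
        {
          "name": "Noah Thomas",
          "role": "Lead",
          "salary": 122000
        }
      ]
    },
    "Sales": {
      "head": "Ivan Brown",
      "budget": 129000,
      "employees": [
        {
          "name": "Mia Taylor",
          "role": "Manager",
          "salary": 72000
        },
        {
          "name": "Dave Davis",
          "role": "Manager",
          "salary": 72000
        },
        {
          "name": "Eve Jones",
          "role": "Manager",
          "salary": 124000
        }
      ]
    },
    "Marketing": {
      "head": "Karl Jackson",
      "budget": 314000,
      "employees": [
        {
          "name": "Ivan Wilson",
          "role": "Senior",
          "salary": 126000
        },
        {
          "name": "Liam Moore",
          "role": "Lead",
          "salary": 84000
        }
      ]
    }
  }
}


Path: departments.Design.budget

Navigate:
  -> departments
  -> Design
  -> budget = 328000

328000


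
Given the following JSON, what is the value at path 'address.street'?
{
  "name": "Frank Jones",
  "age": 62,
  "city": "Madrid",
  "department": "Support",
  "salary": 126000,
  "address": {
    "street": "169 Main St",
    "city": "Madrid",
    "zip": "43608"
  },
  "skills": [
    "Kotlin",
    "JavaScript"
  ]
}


Query: address.street
Path: address -> street
Value: 169 Main St

169 Main St


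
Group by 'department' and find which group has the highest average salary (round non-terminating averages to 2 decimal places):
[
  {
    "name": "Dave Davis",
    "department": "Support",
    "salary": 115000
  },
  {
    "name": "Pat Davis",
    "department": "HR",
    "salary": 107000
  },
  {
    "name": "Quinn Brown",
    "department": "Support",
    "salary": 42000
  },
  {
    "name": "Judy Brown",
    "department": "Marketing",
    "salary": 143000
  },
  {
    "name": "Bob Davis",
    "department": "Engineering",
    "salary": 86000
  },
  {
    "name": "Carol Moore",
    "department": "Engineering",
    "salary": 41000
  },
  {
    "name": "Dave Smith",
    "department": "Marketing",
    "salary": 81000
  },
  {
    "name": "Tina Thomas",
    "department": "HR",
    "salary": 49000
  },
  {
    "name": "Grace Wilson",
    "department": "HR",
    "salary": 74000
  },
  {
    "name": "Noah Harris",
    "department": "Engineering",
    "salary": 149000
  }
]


Group by: department

Groups:
  Engineering: 3 people, avg salary = 276000/3 = $92000
  HR: 3 people, avg salary = 230000/3 ≈ $76666.67
  Marketing: 2 people, avg salary = 224000/2 = $112000
  Support: 2 people, avg salary = 157000/2 = $78500

Highest average salary: Marketing ($112000)

Marketing ($112000)
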